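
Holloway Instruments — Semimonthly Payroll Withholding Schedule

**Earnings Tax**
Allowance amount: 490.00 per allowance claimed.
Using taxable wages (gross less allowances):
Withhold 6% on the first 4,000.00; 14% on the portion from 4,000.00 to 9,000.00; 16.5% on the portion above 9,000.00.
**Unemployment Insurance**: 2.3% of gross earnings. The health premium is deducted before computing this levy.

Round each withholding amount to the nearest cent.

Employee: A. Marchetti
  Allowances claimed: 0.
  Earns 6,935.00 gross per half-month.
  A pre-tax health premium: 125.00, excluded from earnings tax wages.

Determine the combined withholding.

Earnings Tax: taxable = 6,935.00 − 125.00 = 6,810.00
  240.00 + 14% × (6,810.00 − 4,000.00) = 240.00 + 14% × 2,810.00 = 633.40
Unemployment Insurance: 2.3% × 6,810.00 = 156.63
Total: 633.40 + 156.63 = 790.03

790.03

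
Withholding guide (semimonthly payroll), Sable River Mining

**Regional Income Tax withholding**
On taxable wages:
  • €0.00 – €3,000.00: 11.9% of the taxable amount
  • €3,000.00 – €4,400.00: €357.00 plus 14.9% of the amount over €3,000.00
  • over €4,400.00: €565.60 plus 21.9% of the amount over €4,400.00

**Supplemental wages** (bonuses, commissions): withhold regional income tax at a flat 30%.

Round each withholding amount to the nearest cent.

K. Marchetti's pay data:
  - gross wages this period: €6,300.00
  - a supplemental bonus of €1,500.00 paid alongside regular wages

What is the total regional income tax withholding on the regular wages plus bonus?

Regional Income Tax: taxable = €6,300.00
  €565.60 + 21.9% × (€6,300.00 − €4,400.00) = €565.60 + 21.9% × €1,900.00 = €981.70
Supplemental (30% flat on bonus): 30% × €1,500.00 = €450.00
Total regional income tax: €981.70 + €450.00 = €1,431.70

€1,431.70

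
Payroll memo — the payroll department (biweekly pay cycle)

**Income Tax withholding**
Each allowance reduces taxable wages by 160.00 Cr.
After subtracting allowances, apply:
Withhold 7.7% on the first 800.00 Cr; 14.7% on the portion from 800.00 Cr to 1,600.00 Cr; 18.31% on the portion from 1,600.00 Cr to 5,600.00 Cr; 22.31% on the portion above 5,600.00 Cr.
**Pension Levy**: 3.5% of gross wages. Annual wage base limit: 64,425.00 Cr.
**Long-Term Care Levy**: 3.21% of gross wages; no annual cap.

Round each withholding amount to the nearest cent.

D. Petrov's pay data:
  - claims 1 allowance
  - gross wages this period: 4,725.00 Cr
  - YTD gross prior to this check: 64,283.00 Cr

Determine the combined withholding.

878.73 Cr

Income Tax: taxable = 4,725.00 Cr − 1×160.00 Cr = 4,565.00 Cr
  179.20 Cr + 18.31% × (4,565.00 Cr − 1,600.00 Cr) = 179.20 Cr + 18.31% × 2,965.00 Cr = 722.09 Cr
Pension Levy: cap 64,425.00 Cr − YTD 64,283.00 Cr = 142.00 Cr subject; 3.5% × 142.00 Cr = 4.97 Cr
Long-Term Care Levy: 3.21% × 4,725.00 Cr = 151.67 Cr
Total: 722.09 Cr + 4.97 Cr + 151.67 Cr = 878.73 Cr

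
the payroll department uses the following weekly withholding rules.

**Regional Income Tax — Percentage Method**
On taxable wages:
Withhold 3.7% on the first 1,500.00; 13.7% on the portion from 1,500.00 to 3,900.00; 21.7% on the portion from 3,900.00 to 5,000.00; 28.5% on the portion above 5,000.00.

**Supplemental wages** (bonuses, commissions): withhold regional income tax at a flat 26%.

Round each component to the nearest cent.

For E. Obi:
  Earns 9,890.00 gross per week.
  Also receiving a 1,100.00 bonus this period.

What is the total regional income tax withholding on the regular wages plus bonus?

2,302.65

Regional Income Tax: taxable = 9,890.00
  623.00 + 28.5% × (9,890.00 − 5,000.00) = 623.00 + 28.5% × 4,890.00 = 2,016.65
Supplemental (26% flat on bonus): 26% × 1,100.00 = 286.00
Total regional income tax: 2,016.65 + 286.00 = 2,302.65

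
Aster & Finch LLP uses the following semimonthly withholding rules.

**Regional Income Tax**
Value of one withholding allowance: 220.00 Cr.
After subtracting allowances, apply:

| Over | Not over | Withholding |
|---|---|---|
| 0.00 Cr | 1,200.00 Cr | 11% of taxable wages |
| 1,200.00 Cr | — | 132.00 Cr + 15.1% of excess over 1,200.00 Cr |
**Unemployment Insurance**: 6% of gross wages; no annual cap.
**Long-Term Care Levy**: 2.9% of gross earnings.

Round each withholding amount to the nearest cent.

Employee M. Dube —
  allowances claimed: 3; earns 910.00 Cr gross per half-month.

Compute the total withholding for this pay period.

108.49 Cr

Regional Income Tax: taxable = 910.00 Cr − 3×220.00 Cr = 250.00 Cr
  11% × 250.00 Cr = 27.50 Cr
Unemployment Insurance: 6% × 910.00 Cr = 54.60 Cr
Long-Term Care Levy: 2.9% × 910.00 Cr = 26.39 Cr
Total: 27.50 Cr + 54.60 Cr + 26.39 Cr = 108.49 Cr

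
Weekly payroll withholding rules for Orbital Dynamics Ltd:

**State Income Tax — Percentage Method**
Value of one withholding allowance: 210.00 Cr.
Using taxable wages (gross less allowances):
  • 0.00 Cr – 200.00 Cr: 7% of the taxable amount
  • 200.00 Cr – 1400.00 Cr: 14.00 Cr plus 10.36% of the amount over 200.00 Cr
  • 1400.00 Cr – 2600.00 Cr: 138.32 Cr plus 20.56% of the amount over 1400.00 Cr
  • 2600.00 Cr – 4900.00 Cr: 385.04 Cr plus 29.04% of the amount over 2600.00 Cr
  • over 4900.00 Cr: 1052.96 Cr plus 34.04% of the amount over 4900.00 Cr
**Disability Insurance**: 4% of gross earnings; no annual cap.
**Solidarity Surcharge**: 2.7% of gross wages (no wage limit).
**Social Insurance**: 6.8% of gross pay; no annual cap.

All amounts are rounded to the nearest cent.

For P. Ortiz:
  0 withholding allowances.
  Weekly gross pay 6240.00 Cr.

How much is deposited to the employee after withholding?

3888.50 Cr

State Income Tax: taxable = 6240.00 Cr
  1052.96 Cr + 34.04% × (6240.00 Cr − 4900.00 Cr) = 1052.96 Cr + 34.04% × 1340.00 Cr = 1509.10 Cr
Disability Insurance: 4% × 6240.00 Cr = 249.60 Cr
Solidarity Surcharge: 2.7% × 6240.00 Cr = 168.48 Cr
Social Insurance: 6.8% × 6240.00 Cr = 424.32 Cr
Total withheld: 1509.10 Cr + 249.60 Cr + 168.48 Cr + 424.32 Cr = 2351.50 Cr
Net pay: 6240.00 Cr − 2351.50 Cr = 3888.50 Cr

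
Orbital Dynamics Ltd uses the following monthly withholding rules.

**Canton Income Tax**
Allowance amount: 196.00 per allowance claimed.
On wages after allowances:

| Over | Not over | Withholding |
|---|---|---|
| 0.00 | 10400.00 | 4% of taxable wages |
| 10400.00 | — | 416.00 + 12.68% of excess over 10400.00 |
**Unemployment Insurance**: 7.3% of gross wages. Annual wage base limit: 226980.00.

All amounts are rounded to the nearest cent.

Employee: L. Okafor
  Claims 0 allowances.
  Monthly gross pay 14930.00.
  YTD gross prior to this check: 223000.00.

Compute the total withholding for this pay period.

Canton Income Tax: taxable = 14930.00
  416.00 + 12.68% × (14930.00 − 10400.00) = 416.00 + 12.68% × 4530.00 = 990.40
Unemployment Insurance: cap 226980.00 − YTD 223000.00 = 3980.00 subject; 7.3% × 3980.00 = 290.54
Total: 990.40 + 290.54 = 1280.94

1280.94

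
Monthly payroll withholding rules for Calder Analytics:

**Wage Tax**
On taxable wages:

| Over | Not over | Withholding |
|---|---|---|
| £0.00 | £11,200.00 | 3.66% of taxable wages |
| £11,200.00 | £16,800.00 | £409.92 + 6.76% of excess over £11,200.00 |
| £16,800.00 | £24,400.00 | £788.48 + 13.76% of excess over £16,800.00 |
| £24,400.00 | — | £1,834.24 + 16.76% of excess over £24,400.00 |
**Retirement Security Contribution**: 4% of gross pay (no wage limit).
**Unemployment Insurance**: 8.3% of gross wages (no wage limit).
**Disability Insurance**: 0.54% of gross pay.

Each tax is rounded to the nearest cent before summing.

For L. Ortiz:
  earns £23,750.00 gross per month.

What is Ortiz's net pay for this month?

Wage Tax: taxable = £23,750.00
  £788.48 + 13.76% × (£23,750.00 − £16,800.00) = £788.48 + 13.76% × £6,950.00 = £1,744.80
Retirement Security Contribution: 4% × £23,750.00 = £950.00
Unemployment Insurance: 8.3% × £23,750.00 = £1,971.25
Disability Insurance: 0.54% × £23,750.00 = £128.25
Total withheld: £1,744.80 + £950.00 + £1,971.25 + £128.25 = £4,794.30
Net pay: £23,750.00 − £4,794.30 = £18,955.70

£18,955.70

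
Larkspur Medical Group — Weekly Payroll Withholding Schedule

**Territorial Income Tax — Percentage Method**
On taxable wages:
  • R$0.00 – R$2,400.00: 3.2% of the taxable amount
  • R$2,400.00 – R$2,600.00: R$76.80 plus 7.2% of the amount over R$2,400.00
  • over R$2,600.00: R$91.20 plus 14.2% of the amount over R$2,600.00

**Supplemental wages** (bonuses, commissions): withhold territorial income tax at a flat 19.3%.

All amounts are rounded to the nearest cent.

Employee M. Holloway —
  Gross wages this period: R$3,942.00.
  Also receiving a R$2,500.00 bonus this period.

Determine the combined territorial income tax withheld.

Territorial Income Tax: taxable = R$3,942.00
  R$91.20 + 14.2% × (R$3,942.00 − R$2,600.00) = R$91.20 + 14.2% × R$1,342.00 = R$281.76
Supplemental (19.3% flat on bonus): 19.3% × R$2,500.00 = R$482.50
Total territorial income tax: R$281.76 + R$482.50 = R$764.26

R$764.26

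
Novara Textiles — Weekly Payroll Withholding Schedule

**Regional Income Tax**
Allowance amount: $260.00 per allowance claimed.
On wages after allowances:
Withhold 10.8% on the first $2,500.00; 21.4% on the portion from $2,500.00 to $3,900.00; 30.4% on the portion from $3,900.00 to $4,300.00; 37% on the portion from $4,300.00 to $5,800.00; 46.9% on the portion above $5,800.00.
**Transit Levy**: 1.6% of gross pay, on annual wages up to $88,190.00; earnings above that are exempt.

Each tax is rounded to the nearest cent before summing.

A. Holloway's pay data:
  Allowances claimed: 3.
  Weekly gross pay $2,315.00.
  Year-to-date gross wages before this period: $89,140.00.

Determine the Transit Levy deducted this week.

Transit Levy: YTD $89,140.00 ≥ cap $88,190.00 → $0.00

$0.00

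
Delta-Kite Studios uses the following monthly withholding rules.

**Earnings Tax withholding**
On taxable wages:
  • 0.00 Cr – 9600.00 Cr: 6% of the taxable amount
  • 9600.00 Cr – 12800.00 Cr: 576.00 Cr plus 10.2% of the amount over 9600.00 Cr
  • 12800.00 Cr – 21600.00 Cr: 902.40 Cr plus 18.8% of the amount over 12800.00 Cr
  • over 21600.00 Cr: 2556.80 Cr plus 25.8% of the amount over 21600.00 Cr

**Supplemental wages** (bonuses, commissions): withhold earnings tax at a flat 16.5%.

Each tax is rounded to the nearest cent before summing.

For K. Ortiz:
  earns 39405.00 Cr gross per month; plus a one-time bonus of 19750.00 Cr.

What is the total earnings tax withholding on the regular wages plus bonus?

Earnings Tax: taxable = 39405.00 Cr
  2556.80 Cr + 25.8% × (39405.00 Cr − 21600.00 Cr) = 2556.80 Cr + 25.8% × 17805.00 Cr = 7150.49 Cr
Supplemental (16.5% flat on bonus): 16.5% × 19750.00 Cr = 3258.75 Cr
Total earnings tax: 7150.49 Cr + 3258.75 Cr = 10409.24 Cr

10409.24 Cr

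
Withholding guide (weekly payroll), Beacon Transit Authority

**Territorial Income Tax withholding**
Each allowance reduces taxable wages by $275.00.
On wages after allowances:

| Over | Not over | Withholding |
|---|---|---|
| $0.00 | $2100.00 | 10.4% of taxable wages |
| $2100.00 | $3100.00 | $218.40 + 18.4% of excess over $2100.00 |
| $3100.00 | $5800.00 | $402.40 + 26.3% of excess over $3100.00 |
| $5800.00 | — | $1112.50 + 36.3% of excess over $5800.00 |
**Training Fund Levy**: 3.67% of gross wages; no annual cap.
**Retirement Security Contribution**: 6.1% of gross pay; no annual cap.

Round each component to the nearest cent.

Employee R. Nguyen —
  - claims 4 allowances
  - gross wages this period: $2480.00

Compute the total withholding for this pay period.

$385.82

Territorial Income Tax: taxable = $2480.00 − 4×$275.00 = $1380.00
  10.4% × $1380.00 = $143.52
Training Fund Levy: 3.67% × $2480.00 = $91.02
Retirement Security Contribution: 6.1% × $2480.00 = $151.28
Total: $143.52 + $91.02 + $151.28 = $385.82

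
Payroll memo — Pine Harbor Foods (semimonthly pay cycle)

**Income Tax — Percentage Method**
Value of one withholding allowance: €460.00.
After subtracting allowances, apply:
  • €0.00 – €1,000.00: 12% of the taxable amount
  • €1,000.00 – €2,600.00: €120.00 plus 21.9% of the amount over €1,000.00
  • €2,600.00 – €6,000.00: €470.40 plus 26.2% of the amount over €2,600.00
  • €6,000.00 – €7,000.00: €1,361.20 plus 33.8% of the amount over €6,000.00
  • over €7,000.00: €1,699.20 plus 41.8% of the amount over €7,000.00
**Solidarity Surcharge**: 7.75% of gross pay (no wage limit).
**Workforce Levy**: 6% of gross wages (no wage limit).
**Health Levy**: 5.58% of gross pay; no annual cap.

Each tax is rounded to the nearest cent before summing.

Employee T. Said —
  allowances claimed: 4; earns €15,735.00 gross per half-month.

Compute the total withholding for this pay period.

Income Tax: taxable = €15,735.00 − 4×€460.00 = €13,895.00
  €1,699.20 + 41.8% × (€13,895.00 − €7,000.00) = €1,699.20 + 41.8% × €6,895.00 = €4,581.31
Solidarity Surcharge: 7.75% × €15,735.00 = €1,219.46
Workforce Levy: 6% × €15,735.00 = €944.10
Health Levy: 5.58% × €15,735.00 = €878.01
Total: €4,581.31 + €1,219.46 + €944.10 + €878.01 = €7,622.88

€7,622.88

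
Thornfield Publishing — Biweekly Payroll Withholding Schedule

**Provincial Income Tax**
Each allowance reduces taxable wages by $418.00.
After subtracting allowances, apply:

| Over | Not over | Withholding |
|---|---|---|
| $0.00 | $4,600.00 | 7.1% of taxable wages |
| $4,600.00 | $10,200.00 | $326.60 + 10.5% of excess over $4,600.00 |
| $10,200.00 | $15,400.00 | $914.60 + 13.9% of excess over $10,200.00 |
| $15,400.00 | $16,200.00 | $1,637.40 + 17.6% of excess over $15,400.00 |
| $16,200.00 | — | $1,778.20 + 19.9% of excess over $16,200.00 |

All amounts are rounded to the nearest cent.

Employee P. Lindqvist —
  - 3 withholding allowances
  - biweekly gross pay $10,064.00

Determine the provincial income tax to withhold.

$768.65

Provincial Income Tax: taxable = $10,064.00 − 3×$418.00 = $8,810.00
  $326.60 + 10.5% × ($8,810.00 − $4,600.00) = $326.60 + 10.5% × $4,210.00 = $768.65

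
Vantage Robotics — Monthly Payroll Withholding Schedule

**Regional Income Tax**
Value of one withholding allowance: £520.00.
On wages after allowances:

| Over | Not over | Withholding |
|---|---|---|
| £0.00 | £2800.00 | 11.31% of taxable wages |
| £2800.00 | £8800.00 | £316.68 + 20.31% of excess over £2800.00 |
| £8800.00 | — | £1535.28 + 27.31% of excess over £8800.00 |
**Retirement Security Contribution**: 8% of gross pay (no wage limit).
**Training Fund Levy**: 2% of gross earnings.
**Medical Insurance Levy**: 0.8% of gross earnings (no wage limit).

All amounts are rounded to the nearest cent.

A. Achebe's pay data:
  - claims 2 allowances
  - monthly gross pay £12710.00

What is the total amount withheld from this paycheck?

£3691.76

Regional Income Tax: taxable = £12710.00 − 2×£520.00 = £11670.00
  £1535.28 + 27.31% × (£11670.00 − £8800.00) = £1535.28 + 27.31% × £2870.00 = £2319.08
Retirement Security Contribution: 8% × £12710.00 = £1016.80
Training Fund Levy: 2% × £12710.00 = £254.20
Medical Insurance Levy: 0.8% × £12710.00 = £101.68
Total: £2319.08 + £1016.80 + £254.20 + £101.68 = £3691.76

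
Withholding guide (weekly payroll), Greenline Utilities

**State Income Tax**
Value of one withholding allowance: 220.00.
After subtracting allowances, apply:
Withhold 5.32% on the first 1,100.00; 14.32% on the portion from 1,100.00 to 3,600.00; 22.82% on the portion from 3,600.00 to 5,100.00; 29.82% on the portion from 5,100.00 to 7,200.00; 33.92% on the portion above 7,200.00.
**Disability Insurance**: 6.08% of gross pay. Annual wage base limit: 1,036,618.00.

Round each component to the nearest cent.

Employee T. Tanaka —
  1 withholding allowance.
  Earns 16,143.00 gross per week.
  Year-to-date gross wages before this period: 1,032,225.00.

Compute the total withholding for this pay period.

4,610.97

State Income Tax: taxable = 16,143.00 − 1×220.00 = 15,923.00
  1,385.04 + 33.92% × (15,923.00 − 7,200.00) = 1,385.04 + 33.92% × 8,723.00 = 4,343.88
Disability Insurance: cap 1,036,618.00 − YTD 1,032,225.00 = 4,393.00 subject; 6.08% × 4,393.00 = 267.09
Total: 4,343.88 + 267.09 = 4,610.97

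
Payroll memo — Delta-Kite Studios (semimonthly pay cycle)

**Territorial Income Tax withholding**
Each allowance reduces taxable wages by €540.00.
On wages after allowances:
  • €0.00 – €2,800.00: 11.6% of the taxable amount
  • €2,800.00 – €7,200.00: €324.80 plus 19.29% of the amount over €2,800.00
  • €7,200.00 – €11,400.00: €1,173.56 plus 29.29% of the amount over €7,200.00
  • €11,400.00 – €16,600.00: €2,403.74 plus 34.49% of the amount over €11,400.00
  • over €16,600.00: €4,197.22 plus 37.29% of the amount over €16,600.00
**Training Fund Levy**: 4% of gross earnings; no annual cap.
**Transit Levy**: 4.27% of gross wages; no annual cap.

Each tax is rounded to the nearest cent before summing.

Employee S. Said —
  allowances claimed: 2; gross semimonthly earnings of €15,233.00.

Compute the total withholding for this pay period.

Territorial Income Tax: taxable = €15,233.00 − 2×€540.00 = €14,153.00
  €2,403.74 + 34.49% × (€14,153.00 − €11,400.00) = €2,403.74 + 34.49% × €2,753.00 = €3,353.25
Training Fund Levy: 4% × €15,233.00 = €609.32
Transit Levy: 4.27% × €15,233.00 = €650.45
Total: €3,353.25 + €609.32 + €650.45 = €4,613.02

€4,613.02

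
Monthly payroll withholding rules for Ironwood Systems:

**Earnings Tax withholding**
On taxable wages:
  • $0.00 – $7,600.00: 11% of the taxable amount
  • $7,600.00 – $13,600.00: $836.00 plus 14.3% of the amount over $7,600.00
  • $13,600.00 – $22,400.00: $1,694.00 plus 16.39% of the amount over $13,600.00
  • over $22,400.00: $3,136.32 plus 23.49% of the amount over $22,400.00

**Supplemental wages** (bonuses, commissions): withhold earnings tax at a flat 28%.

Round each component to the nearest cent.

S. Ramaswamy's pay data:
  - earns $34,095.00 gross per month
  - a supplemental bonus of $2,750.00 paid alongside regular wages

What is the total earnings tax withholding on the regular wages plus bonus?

$6,653.48

Earnings Tax: taxable = $34,095.00
  $3,136.32 + 23.49% × ($34,095.00 − $22,400.00) = $3,136.32 + 23.49% × $11,695.00 = $5,883.48
Supplemental (28% flat on bonus): 28% × $2,750.00 = $770.00
Total earnings tax: $5,883.48 + $770.00 = $6,653.48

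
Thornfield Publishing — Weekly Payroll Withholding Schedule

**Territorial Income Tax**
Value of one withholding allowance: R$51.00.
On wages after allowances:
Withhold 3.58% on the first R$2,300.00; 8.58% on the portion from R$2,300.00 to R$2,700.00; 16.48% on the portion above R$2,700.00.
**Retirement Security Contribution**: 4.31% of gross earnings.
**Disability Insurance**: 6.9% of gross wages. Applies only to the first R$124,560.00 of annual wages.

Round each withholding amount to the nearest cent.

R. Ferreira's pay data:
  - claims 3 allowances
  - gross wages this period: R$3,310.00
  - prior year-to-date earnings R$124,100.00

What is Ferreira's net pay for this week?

R$2,943.63

Territorial Income Tax: taxable = R$3,310.00 − 3×R$51.00 = R$3,157.00
  R$116.66 + 16.48% × (R$3,157.00 − R$2,700.00) = R$116.66 + 16.48% × R$457.00 = R$191.97
Retirement Security Contribution: 4.31% × R$3,310.00 = R$142.66
Disability Insurance: cap R$124,560.00 − YTD R$124,100.00 = R$460.00 subject; 6.9% × R$460.00 = R$31.74
Total withheld: R$191.97 + R$142.66 + R$31.74 = R$366.37
Net pay: R$3,310.00 − R$366.37 = R$2,943.63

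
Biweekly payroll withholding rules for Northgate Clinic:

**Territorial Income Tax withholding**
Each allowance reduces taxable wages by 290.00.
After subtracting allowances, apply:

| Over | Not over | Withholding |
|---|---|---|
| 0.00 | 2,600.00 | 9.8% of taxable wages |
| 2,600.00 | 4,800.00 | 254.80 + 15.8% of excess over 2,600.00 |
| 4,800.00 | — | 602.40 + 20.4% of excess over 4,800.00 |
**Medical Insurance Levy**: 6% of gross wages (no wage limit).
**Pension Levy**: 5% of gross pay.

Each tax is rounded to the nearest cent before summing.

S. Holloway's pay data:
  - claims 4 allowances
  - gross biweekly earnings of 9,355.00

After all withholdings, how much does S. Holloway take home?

Territorial Income Tax: taxable = 9,355.00 − 4×290.00 = 8,195.00
  602.40 + 20.4% × (8,195.00 − 4,800.00) = 602.40 + 20.4% × 3,395.00 = 1,294.98
Medical Insurance Levy: 6% × 9,355.00 = 561.30
Pension Levy: 5% × 9,355.00 = 467.75
Total withheld: 1,294.98 + 561.30 + 467.75 = 2,324.03
Net pay: 9,355.00 − 2,324.03 = 7,030.97

7,030.97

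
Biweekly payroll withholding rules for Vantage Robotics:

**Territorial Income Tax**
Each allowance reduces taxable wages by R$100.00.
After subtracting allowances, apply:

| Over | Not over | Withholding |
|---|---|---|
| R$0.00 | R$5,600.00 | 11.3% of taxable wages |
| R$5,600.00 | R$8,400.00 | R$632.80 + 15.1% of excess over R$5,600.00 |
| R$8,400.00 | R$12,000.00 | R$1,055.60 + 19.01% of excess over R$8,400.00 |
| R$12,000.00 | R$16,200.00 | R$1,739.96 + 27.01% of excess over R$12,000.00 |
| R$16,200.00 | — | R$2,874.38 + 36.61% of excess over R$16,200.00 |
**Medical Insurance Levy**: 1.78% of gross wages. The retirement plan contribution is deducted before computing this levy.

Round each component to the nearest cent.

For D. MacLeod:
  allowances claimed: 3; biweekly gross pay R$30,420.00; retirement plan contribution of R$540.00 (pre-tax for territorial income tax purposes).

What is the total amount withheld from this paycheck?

Territorial Income Tax: taxable = R$30,420.00 − R$540.00 − 3×R$100.00 = R$29,580.00
  R$2,874.38 + 36.61% × (R$29,580.00 − R$16,200.00) = R$2,874.38 + 36.61% × R$13,380.00 = R$7,772.80
Medical Insurance Levy: 1.78% × R$29,880.00 = R$531.86
Total: R$7,772.80 + R$531.86 = R$8,304.66

R$8,304.66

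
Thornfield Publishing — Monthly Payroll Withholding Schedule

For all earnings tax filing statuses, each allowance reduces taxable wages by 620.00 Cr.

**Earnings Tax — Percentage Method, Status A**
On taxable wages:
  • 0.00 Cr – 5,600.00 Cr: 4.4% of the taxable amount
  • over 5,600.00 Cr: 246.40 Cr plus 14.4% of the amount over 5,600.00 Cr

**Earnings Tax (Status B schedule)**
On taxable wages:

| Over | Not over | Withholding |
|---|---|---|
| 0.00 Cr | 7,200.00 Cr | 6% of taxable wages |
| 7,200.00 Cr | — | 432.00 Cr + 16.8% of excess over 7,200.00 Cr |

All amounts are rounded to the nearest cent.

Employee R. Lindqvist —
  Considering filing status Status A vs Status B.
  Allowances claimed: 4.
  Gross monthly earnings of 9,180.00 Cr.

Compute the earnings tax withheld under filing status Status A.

404.80 Cr

Earnings Tax (Status A): taxable = 9,180.00 Cr − 4×620.00 Cr = 6,700.00 Cr
  246.40 Cr + 14.4% × (6,700.00 Cr − 5,600.00 Cr) = 246.40 Cr + 14.4% × 1,100.00 Cr = 404.80 Cr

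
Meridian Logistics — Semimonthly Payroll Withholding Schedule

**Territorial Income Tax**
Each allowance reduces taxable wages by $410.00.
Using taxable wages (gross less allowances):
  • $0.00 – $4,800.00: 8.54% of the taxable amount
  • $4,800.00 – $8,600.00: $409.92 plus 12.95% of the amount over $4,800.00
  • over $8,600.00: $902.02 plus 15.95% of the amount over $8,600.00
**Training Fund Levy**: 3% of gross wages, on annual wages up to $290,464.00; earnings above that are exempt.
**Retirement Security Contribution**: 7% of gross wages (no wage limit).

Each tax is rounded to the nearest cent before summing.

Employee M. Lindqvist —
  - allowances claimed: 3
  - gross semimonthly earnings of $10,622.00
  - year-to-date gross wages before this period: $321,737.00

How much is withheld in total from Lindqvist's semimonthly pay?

$1,771.88

Territorial Income Tax: taxable = $10,622.00 − 3×$410.00 = $9,392.00
  $902.02 + 15.95% × ($9,392.00 − $8,600.00) = $902.02 + 15.95% × $792.00 = $1,028.34
Training Fund Levy: YTD $321,737.00 ≥ cap $290,464.00 → $0.00
Retirement Security Contribution: 7% × $10,622.00 = $743.54
Total: $1,028.34 + $0.00 + $743.54 = $1,771.88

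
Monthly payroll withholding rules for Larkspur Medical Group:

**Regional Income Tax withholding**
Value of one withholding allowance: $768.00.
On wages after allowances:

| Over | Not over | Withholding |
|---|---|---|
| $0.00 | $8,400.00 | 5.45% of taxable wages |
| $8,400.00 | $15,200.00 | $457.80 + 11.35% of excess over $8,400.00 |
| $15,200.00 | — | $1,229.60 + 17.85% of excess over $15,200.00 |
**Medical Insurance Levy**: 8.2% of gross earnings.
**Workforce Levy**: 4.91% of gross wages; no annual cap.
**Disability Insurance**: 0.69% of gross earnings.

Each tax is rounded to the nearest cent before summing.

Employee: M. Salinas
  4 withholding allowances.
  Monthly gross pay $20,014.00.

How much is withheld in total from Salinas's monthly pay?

$4,302.49

Regional Income Tax: taxable = $20,014.00 − 4×$768.00 = $16,942.00
  $1,229.60 + 17.85% × ($16,942.00 − $15,200.00) = $1,229.60 + 17.85% × $1,742.00 = $1,540.55
Medical Insurance Levy: 8.2% × $20,014.00 = $1,641.15
Workforce Levy: 4.91% × $20,014.00 = $982.69
Disability Insurance: 0.69% × $20,014.00 = $138.10
Total: $1,540.55 + $1,641.15 + $982.69 + $138.10 = $4,302.49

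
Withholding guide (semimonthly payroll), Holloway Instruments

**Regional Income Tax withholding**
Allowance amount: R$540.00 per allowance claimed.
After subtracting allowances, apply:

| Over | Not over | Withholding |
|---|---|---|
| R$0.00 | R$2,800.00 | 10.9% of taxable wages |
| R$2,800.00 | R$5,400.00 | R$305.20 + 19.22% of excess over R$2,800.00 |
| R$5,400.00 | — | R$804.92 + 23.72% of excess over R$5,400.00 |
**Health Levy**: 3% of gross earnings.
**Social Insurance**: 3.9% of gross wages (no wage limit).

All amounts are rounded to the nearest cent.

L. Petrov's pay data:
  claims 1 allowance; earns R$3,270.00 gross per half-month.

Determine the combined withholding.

R$523.20

Regional Income Tax: taxable = R$3,270.00 − 1×R$540.00 = R$2,730.00
  10.9% × R$2,730.00 = R$297.57
Health Levy: 3% × R$3,270.00 = R$98.10
Social Insurance: 3.9% × R$3,270.00 = R$127.53
Total: R$297.57 + R$98.10 + R$127.53 = R$523.20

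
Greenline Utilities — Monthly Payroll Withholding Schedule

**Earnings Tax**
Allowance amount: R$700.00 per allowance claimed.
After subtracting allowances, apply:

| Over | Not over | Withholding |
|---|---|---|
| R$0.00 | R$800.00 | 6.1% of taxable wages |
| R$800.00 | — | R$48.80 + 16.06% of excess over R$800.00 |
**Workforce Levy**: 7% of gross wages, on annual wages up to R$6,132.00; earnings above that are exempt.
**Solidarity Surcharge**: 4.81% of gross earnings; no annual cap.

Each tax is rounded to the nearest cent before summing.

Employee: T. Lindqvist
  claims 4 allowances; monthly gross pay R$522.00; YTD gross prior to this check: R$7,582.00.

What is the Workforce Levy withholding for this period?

R$0.00

Workforce Levy: YTD R$7,582.00 ≥ cap R$6,132.00 → R$0.00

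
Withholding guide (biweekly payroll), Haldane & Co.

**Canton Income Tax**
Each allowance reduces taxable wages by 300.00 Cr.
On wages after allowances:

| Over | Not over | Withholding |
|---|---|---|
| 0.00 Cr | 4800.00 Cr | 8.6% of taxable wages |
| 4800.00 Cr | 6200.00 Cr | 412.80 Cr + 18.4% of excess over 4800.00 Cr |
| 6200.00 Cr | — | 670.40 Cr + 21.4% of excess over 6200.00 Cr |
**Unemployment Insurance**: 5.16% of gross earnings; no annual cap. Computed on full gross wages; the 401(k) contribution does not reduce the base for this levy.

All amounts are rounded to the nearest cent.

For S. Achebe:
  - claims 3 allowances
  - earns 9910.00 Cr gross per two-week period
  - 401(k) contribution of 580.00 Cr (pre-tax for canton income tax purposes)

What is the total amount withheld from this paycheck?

1658.98 Cr

Canton Income Tax: taxable = 9910.00 Cr − 580.00 Cr − 3×300.00 Cr = 8430.00 Cr
  670.40 Cr + 21.4% × (8430.00 Cr − 6200.00 Cr) = 670.40 Cr + 21.4% × 2230.00 Cr = 1147.62 Cr
Unemployment Insurance: 5.16% × 9910.00 Cr = 511.36 Cr
Total: 1147.62 Cr + 511.36 Cr = 1658.98 Cr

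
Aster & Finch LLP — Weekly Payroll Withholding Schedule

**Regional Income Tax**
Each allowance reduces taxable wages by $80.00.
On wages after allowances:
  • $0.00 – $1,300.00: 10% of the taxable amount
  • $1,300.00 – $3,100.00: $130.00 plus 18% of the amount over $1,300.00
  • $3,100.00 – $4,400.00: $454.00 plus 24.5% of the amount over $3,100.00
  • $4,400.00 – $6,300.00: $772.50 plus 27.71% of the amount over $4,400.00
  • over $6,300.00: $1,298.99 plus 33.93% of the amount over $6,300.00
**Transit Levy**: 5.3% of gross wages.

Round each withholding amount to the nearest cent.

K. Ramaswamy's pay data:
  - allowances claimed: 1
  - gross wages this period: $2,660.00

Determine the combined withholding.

$501.38

Regional Income Tax: taxable = $2,660.00 − 1×$80.00 = $2,580.00
  $130.00 + 18% × ($2,580.00 − $1,300.00) = $130.00 + 18% × $1,280.00 = $360.40
Transit Levy: 5.3% × $2,660.00 = $140.98
Total: $360.40 + $140.98 = $501.38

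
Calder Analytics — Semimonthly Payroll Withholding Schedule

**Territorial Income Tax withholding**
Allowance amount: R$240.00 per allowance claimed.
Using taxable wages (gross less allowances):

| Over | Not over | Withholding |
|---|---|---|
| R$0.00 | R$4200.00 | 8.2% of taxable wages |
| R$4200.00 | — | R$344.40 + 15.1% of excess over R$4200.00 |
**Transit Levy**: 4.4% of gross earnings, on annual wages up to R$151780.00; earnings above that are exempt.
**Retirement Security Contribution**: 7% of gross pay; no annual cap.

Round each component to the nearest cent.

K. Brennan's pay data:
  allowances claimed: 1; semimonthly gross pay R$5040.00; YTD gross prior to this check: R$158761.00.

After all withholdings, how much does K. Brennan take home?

R$4252.20

Territorial Income Tax: taxable = R$5040.00 − 1×R$240.00 = R$4800.00
  R$344.40 + 15.1% × (R$4800.00 − R$4200.00) = R$344.40 + 15.1% × R$600.00 = R$435.00
Transit Levy: YTD R$158761.00 ≥ cap R$151780.00 → R$0.00
Retirement Security Contribution: 7% × R$5040.00 = R$352.80
Total withheld: R$435.00 + R$0.00 + R$352.80 = R$787.80
Net pay: R$5040.00 − R$787.80 = R$4252.20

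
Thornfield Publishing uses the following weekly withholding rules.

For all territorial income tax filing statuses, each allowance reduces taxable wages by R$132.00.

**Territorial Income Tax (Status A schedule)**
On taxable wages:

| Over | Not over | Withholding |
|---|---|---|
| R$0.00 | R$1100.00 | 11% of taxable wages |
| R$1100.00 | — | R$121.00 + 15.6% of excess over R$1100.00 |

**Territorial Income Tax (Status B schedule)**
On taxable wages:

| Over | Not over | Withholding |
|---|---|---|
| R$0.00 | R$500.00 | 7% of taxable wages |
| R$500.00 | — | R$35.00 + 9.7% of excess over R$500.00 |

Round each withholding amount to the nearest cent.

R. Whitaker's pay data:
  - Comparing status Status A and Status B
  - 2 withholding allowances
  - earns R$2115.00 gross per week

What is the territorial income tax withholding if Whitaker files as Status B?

Territorial Income Tax (Status B): taxable = R$2115.00 − 2×R$132.00 = R$1851.00
  R$35.00 + 9.7% × (R$1851.00 − R$500.00) = R$35.00 + 9.7% × R$1351.00 = R$166.05

R$166.05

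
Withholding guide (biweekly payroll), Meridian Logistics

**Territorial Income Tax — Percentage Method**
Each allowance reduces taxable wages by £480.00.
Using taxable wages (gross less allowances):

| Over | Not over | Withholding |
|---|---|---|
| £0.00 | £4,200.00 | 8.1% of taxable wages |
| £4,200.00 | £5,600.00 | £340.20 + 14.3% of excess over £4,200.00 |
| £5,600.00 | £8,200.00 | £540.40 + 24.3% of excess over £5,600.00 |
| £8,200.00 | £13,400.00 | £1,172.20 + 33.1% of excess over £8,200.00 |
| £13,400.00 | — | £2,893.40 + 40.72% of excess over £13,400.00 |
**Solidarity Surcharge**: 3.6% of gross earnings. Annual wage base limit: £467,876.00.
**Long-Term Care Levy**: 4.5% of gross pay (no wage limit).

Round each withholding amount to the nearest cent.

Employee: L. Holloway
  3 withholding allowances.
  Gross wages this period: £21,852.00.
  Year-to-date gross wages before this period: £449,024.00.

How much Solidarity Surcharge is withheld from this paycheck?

Solidarity Surcharge: cap £467,876.00 − YTD £449,024.00 = £18,852.00 subject; 3.6% × £18,852.00 = £678.67

£678.67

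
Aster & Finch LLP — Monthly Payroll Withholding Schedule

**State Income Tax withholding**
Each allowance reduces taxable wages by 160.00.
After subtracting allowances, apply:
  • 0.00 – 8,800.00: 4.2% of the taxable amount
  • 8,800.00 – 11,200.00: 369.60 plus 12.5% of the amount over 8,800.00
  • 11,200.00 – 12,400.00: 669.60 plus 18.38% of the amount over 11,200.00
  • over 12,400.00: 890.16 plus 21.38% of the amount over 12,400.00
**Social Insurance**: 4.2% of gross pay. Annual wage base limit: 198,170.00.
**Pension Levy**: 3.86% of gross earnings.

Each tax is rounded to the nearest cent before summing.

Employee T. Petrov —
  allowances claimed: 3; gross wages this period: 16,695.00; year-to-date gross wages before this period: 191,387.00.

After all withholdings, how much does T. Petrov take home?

State Income Tax: taxable = 16,695.00 − 3×160.00 = 16,215.00
  890.16 + 21.38% × (16,215.00 − 12,400.00) = 890.16 + 21.38% × 3,815.00 = 1,705.81
Social Insurance: cap 198,170.00 − YTD 191,387.00 = 6,783.00 subject; 4.2% × 6,783.00 = 284.89
Pension Levy: 3.86% × 16,695.00 = 644.43
Total withheld: 1,705.81 + 284.89 + 644.43 = 2,635.13
Net pay: 16,695.00 − 2,635.13 = 14,059.87

14,059.87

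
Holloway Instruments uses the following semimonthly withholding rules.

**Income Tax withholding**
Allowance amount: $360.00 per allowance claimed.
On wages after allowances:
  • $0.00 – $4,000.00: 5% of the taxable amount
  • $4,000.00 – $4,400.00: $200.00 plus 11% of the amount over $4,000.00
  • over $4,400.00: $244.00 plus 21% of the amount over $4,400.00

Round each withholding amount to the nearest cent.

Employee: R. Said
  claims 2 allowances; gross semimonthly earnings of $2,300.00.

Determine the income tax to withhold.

Income Tax: taxable = $2,300.00 − 2×$360.00 = $1,580.00
  5% × $1,580.00 = $79.00

$79.00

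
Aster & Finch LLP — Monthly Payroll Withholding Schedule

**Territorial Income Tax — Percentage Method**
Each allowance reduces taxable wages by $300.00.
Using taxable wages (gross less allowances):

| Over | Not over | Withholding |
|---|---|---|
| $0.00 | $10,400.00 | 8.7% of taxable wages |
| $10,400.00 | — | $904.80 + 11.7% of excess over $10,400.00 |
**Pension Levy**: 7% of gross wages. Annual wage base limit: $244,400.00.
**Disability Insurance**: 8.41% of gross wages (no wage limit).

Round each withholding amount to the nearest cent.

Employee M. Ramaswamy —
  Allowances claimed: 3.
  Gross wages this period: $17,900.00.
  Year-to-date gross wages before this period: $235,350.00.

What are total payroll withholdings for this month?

Territorial Income Tax: taxable = $17,900.00 − 3×$300.00 = $17,000.00
  $904.80 + 11.7% × ($17,000.00 − $10,400.00) = $904.80 + 11.7% × $6,600.00 = $1,677.00
Pension Levy: cap $244,400.00 − YTD $235,350.00 = $9,050.00 subject; 7% × $9,050.00 = $633.50
Disability Insurance: 8.41% × $17,900.00 = $1,505.39
Total: $1,677.00 + $633.50 + $1,505.39 = $3,815.89

$3,815.89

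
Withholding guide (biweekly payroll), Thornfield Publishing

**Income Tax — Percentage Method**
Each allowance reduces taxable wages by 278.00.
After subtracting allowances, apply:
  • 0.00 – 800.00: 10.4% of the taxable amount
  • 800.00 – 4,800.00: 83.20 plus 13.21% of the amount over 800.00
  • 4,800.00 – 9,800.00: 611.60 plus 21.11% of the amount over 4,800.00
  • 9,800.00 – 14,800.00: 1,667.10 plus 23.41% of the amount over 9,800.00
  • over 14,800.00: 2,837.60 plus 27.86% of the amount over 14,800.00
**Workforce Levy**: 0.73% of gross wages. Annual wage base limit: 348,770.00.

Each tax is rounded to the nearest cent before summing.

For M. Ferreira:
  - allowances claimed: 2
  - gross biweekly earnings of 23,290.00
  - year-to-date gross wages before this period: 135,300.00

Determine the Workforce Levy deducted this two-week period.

Workforce Levy: 0.73% × 23,290.00 = 170.02

170.02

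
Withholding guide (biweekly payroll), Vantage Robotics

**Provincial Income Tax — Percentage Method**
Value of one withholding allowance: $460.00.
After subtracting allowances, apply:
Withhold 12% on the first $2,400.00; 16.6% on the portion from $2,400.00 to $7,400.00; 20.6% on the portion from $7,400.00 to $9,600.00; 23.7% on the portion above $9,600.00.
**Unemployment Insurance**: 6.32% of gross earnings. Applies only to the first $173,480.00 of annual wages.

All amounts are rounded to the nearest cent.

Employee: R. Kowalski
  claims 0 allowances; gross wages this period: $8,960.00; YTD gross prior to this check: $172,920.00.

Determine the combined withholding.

Provincial Income Tax: taxable = $8,960.00
  $1,118.00 + 20.6% × ($8,960.00 − $7,400.00) = $1,118.00 + 20.6% × $1,560.00 = $1,439.36
Unemployment Insurance: cap $173,480.00 − YTD $172,920.00 = $560.00 subject; 6.32% × $560.00 = $35.39
Total: $1,439.36 + $35.39 = $1,474.75

$1,474.75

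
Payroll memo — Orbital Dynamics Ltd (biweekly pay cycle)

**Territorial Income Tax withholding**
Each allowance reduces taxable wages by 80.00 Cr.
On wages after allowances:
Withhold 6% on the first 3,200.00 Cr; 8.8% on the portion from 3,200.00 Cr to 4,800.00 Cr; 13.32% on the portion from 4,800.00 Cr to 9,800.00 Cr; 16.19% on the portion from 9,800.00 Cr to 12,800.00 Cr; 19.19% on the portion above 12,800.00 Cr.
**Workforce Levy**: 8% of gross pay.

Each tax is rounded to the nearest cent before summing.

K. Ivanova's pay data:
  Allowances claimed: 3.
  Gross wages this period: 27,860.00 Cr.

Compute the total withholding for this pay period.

Territorial Income Tax: taxable = 27,860.00 Cr − 3×80.00 Cr = 27,620.00 Cr
  1,484.50 Cr + 19.19% × (27,620.00 Cr − 12,800.00 Cr) = 1,484.50 Cr + 19.19% × 14,820.00 Cr = 4,328.46 Cr
Workforce Levy: 8% × 27,860.00 Cr = 2,228.80 Cr
Total: 4,328.46 Cr + 2,228.80 Cr = 6,557.26 Cr

6,557.26 Cr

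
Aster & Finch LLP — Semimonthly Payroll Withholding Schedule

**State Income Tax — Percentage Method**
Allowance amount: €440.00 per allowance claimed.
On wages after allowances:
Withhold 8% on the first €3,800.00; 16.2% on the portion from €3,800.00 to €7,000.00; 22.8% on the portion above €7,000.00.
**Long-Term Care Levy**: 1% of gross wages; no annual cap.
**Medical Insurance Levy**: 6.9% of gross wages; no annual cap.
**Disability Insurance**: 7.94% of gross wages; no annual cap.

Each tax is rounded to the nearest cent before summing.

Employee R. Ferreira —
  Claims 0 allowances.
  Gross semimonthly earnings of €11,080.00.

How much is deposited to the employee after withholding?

€7,572.29

State Income Tax: taxable = €11,080.00
  €822.40 + 22.8% × (€11,080.00 − €7,000.00) = €822.40 + 22.8% × €4,080.00 = €1,752.64
Long-Term Care Levy: 1% × €11,080.00 = €110.80
Medical Insurance Levy: 6.9% × €11,080.00 = €764.52
Disability Insurance: 7.94% × €11,080.00 = €879.75
Total withheld: €1,752.64 + €110.80 + €764.52 + €879.75 = €3,507.71
Net pay: €11,080.00 − €3,507.71 = €7,572.29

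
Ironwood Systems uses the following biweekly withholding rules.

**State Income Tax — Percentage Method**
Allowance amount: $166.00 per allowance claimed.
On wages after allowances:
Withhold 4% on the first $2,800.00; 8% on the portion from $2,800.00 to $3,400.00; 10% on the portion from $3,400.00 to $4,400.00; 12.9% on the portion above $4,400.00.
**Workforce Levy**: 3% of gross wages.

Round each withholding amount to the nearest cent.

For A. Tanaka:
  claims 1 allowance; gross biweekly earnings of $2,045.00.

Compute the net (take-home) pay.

$1,908.49

State Income Tax: taxable = $2,045.00 − 1×$166.00 = $1,879.00
  4% × $1,879.00 = $75.16
Workforce Levy: 3% × $2,045.00 = $61.35
Total withheld: $75.16 + $61.35 = $136.51
Net pay: $2,045.00 − $136.51 = $1,908.49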